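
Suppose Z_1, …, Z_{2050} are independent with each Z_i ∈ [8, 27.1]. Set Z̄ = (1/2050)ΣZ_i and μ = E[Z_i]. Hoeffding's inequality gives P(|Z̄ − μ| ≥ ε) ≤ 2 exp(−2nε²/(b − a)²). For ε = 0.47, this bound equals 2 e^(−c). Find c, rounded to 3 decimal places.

2.483

c = 2nε²/(b − a)² = 2·2050·0.47² / 19.1² = 2.4826.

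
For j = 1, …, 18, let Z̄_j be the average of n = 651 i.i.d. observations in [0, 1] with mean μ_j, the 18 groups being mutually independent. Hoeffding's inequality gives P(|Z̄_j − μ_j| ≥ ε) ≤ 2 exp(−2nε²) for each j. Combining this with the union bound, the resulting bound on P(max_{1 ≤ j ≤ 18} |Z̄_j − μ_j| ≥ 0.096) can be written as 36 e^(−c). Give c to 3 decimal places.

Union bound over the 18 events: P(max_{1 ≤ j ≤ 18} |Z̄_j − μ_j| ≥ 0.096) ≤ 18·2·exp(−2nε²) = 36 exp(−2·651·0.096²).
So c = 2·651·0.096² = 11.9992.

11.999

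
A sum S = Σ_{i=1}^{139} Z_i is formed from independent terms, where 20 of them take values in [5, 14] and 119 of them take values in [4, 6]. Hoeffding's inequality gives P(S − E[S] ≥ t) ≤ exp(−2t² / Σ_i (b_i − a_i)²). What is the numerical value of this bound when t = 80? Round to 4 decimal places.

0.0022

Σ(b_i − a_i)² = 20·9² + 119·2² = 2096.
Exponent = 2·80² / 2096 = 6.10687.
Bound = exp(−6.10687) = 0.00223.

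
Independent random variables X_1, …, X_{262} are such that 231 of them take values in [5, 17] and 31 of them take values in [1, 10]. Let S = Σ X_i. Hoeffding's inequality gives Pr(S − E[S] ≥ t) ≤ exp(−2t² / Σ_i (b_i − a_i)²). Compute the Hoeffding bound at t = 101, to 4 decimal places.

0.5654

Σ(b_i − a_i)² = 231·12² + 31·9² = 35775.
Exponent = 2·101² / 35775 = 0.57029.
Bound = exp(−0.57029) = 0.56536.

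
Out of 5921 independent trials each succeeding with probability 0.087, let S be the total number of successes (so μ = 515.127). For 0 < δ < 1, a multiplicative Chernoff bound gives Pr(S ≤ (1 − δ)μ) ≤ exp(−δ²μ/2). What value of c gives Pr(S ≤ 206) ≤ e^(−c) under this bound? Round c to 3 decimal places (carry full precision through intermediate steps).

Write 206 = (1 − δ)μ, so δ = 1 − 206/515.127 = 0.6000986…
Then the exponent is δ²μ/2 = (μ − 206)²/(2μ) = 92.753343.

92.753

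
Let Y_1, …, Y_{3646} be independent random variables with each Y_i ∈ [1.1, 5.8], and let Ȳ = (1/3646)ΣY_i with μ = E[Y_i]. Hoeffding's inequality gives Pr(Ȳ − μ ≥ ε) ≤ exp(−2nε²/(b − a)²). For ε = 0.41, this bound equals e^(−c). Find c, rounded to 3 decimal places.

55.491

c = 2nε²/(b − a)² = 2·3646·0.41² / 4.7² = 55.4905.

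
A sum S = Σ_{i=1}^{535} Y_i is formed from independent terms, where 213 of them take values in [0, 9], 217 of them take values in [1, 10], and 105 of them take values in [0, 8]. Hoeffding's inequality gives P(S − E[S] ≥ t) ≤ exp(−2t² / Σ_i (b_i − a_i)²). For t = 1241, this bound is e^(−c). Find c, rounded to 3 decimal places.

74.131

Σ(b_i − a_i)² = 213·9² + 217·9² + 105·8² = 41550.
c = 2t² / 41550 = 2·1241² / 41550 = 74.1315.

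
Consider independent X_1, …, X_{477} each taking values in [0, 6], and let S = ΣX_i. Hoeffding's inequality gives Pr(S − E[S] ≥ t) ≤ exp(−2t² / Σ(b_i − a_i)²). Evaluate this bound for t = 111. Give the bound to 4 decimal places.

0.2381

Σ(b_i − a_i)² = 477·(6)² = 17172.
Exponent = 2·111²/17172 = 1.4350.
Bound = exp(−1.4350) = 0.23811.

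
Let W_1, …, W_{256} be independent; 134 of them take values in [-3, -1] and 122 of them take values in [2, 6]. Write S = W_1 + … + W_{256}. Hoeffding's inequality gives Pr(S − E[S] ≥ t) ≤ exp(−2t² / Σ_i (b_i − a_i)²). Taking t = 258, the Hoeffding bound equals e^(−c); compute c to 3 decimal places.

Σ(b_i − a_i)² = 134·2² + 122·4² = 2488.
c = 2t² / 2488 = 2·258² / 2488 = 53.5080.

53.508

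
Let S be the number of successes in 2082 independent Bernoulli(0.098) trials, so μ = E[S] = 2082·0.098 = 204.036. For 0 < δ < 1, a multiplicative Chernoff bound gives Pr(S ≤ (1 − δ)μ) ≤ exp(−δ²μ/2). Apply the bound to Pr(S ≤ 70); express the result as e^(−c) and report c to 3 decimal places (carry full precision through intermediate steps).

44.026

Write 70 = (1 − δ)μ, so δ = 1 − 70/204.036 = 0.6569233…
Then the exponent is δ²μ/2 = (μ − 70)²/(2μ) = 44.025685.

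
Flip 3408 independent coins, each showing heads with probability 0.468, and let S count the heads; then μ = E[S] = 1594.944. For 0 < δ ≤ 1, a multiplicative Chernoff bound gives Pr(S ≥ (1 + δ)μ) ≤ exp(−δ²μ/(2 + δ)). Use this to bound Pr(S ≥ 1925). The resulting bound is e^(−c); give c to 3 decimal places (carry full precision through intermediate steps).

30.948

Write 1925 = (1 + δ)μ, so δ = 1925/1594.944 − 1 = 0.2069389…
Then the exponent is δ²μ/(2 + δ) = (1925 − μ)² / (μ·(2 + δ)) = 30.948493.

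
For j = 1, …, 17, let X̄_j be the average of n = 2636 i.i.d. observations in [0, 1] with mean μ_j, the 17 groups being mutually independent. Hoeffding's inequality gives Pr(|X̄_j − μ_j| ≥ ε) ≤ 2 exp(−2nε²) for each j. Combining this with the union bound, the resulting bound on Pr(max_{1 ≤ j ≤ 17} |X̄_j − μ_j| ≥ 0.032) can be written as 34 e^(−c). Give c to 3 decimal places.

Union bound over the 17 events: Pr(max_{1 ≤ j ≤ 17} |X̄_j − μ_j| ≥ 0.032) ≤ 17·2·exp(−2nε²) = 34 exp(−2·2636·0.032²).
So c = 2·2636·0.032² = 5.3985.

5.399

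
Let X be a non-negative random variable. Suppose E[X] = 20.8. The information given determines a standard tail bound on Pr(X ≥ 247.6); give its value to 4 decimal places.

0.0840

Only the mean of a non-negative variable is known, so Markov's inequality is the applicable tail bound.
Markov's inequality: for a non-negative random variable, Pr(X ≥ a) ≤ E[X]/a.
Here E[X] = 20.8 and a = 247.6, so the bound is 20.8/247.6 = 0.0840.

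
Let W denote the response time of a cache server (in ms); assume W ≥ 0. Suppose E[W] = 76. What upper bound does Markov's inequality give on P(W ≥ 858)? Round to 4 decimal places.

Markov's inequality: for a non-negative random variable, P(W ≥ a) ≤ E[W]/a.
Here E[W] = 76 and a = 858, so the bound is 76/858 = 0.0886.

0.0886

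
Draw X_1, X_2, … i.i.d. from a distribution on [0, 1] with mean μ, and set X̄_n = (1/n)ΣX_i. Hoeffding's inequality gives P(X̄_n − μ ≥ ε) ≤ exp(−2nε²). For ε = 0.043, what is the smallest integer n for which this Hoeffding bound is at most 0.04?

Require exp(−2nε²) ≤ 0.04, i.e. 2nε² ≥ ln(1/0.04) = 3.218876.
So n ≥ 3.218876 / (2·0.043²) = 870.437.
The smallest integer n is 871.

871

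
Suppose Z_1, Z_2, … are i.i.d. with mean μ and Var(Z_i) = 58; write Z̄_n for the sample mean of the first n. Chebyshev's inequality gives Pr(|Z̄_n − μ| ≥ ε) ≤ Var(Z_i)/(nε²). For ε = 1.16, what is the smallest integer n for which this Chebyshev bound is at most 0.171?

253

Require 58/(n·1.16²) ≤ 0.171, i.e. n ≥ 58/(0.171·1.16²) = 252.067.
The smallest integer n is 253.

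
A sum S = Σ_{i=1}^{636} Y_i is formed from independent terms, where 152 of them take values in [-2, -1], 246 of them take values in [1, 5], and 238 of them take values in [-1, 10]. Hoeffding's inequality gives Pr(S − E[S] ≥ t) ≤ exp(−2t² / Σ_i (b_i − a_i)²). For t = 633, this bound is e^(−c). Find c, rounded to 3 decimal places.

24.368

Σ(b_i − a_i)² = 152·1² + 246·4² + 238·11² = 32886.
c = 2t² / 32886 = 2·633² / 32886 = 24.3684.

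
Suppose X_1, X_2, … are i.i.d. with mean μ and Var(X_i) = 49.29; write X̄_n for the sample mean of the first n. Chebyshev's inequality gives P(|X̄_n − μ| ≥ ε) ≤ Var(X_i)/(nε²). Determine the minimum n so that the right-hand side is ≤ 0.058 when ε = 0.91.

Require 49.29/(n·0.91²) ≤ 0.058, i.e. n ≥ 49.29/(0.058·0.91²) = 1026.238.
The smallest integer n is 1027.

1027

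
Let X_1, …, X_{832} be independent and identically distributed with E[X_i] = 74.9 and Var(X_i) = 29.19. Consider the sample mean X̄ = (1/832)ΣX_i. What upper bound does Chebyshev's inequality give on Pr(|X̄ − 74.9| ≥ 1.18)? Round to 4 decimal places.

0.0252

Var(X̄) = Var(X_i)/n = 29.19/832 = 0.035084.
Chebyshev: Pr(|X̄ − 74.9| ≥ 1.18) ≤ Var(X̄)/(1.18)² = 29.19/(832·1.18²) = 0.0252.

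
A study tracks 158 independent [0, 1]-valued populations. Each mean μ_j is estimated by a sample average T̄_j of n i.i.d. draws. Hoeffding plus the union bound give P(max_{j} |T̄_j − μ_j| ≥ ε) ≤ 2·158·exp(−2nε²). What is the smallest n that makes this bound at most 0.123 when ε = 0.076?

Need 2·158·exp(−2nε²) ≤ 0.123, i.e. exp(−2nε²) ≤ 0.123/316.
So 2nε² ≥ ln(316/0.123) = 7.851313.
Hence n ≥ 7.851313/(2·0.076²) = 679.650.
The smallest integer n is 680.

680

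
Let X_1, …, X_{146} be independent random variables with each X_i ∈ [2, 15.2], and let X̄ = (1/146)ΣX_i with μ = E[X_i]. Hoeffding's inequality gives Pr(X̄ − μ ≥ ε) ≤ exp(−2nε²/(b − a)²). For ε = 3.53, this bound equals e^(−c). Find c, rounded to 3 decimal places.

20.883

c = 2nε²/(b − a)² = 2·146·3.53² / 13.2² = 20.8826.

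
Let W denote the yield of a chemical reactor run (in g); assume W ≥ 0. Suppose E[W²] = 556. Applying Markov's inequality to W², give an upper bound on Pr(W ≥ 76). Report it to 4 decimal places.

Since W ≥ 0, the event {W ≥ 76} is the same as {W² ≥ 5776}.
Markov's inequality applied to W² gives Pr(W² ≥ 5776) ≤ E[W²]/5776 = 556/5776 = 0.0963.

0.0963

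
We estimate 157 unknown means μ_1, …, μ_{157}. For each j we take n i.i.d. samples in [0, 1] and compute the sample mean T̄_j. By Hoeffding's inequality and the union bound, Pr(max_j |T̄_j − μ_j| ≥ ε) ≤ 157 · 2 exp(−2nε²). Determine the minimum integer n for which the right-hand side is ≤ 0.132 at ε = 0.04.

Need 2·157·exp(−2nε²) ≤ 0.132, i.e. exp(−2nε²) ≤ 0.132/314.
So 2nε² ≥ ln(314/0.132) = 7.774346.
Hence n ≥ 7.774346/(2·0.04²) = 2429.483.
The smallest integer n is 2430.

2430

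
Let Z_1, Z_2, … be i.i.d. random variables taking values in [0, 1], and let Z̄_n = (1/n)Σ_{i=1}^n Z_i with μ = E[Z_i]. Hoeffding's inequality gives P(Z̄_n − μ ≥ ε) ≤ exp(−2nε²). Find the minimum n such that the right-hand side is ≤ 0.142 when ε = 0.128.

Require exp(−2nε²) ≤ 0.142, i.e. 2nε² ≥ ln(1/0.142) = 1.951928.
So n ≥ 1.951928 / (2·0.128²) = 59.568.
The smallest integer n is 60.

60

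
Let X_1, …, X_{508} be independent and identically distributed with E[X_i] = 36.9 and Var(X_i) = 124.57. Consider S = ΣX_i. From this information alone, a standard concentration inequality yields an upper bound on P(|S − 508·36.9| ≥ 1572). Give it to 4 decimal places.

0.0256

With mean and variance of each term known, Chebyshev's inequality bounds the deviation of the sum (or sample mean).
Var(S) = n·Var(X_i) = 508·124.57 = 63281.56.
Chebyshev: P(|S − 508·36.9| ≥ 1572) ≤ Var(S)/1572² = 63281.56/2471184 = 0.0256.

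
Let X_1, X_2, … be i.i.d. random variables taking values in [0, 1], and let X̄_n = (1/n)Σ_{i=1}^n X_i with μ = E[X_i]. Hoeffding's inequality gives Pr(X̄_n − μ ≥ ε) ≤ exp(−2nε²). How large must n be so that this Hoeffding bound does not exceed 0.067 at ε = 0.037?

988

Require exp(−2nε²) ≤ 0.067, i.e. 2nε² ≥ ln(1/0.067) = 2.703063.
So n ≥ 2.703063 / (2·0.037²) = 987.240.
The smallest integer n is 988.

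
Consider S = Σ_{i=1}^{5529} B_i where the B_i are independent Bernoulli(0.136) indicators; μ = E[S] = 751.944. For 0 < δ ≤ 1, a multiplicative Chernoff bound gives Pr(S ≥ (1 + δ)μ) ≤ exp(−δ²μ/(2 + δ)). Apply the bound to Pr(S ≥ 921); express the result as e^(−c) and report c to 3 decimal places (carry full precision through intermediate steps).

17.084

Write 921 = (1 + δ)μ, so δ = 921/751.944 − 1 = 0.2248253…
Then the exponent is δ²μ/(2 + δ) = (921 − μ)² / (μ·(2 + δ)) = 17.083615.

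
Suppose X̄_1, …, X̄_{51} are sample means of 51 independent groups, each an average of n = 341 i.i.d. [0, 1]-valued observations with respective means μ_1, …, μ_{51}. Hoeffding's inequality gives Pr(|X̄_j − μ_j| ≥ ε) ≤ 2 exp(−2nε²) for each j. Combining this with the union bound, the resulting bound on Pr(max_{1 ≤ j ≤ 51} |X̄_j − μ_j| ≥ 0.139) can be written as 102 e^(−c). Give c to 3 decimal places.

Union bound over the 51 events: Pr(max_{1 ≤ j ≤ 51} |X̄_j − μ_j| ≥ 0.139) ≤ 51·2·exp(−2nε²) = 102 exp(−2·341·0.139²).
So c = 2·341·0.139² = 13.1769.

13.177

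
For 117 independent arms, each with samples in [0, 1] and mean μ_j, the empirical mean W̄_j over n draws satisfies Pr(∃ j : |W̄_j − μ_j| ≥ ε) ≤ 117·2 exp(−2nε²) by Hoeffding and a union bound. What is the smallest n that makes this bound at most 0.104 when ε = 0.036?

2978

Need 2·117·exp(−2nε²) ≤ 0.104, i.e. exp(−2nε²) ≤ 0.104/234.
So 2nε² ≥ ln(234/0.104) = 7.718685.
Hence n ≥ 7.718685/(2·0.036²) = 2977.888.
The smallest integer n is 2978.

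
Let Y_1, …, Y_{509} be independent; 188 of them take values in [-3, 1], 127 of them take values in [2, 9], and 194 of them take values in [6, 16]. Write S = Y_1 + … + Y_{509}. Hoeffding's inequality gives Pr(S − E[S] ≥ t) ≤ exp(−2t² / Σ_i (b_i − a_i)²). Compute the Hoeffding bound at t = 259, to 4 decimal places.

Σ(b_i − a_i)² = 188·4² + 127·7² + 194·10² = 28631.
Exponent = 2·259² / 28631 = 4.68590.
Bound = exp(−4.68590) = 0.00922.

0.0092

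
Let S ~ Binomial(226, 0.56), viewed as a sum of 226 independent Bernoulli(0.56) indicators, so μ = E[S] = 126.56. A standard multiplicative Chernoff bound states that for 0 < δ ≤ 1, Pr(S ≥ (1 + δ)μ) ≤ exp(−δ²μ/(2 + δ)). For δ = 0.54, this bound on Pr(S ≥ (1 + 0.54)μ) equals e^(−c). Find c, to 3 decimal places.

c = δ²μ/(2 + δ) = 0.54²·126.56/(2 + 0.54) = 14.5295.

14.529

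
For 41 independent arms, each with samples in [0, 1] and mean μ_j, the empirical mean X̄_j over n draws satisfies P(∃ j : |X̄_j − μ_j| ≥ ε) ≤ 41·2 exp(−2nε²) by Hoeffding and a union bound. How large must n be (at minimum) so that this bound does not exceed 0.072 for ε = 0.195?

93

Need 2·41·exp(−2nε²) ≤ 0.072, i.e. exp(−2nε²) ≤ 0.072/82.
So 2nε² ≥ ln(82/0.072) = 7.037808.
Hence n ≥ 7.037808/(2·0.195²) = 92.542.
The smallest integer n is 93.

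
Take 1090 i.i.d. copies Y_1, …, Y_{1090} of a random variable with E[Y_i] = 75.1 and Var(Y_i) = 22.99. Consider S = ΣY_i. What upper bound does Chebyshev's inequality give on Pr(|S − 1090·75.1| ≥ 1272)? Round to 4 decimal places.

0.0155

Var(S) = n·Var(Y_i) = 1090·22.99 = 25059.1.
Chebyshev: Pr(|S − 1090·75.1| ≥ 1272) ≤ Var(S)/1272² = 25059.1/1617984 = 0.0155.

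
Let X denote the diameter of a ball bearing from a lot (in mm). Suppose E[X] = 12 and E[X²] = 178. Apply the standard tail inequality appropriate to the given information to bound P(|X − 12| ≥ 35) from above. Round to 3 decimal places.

The first two moments determine the variance, so Chebyshev's inequality is the sharpest standard bound available.
Var(X) = E[X²] − (E[X])² = 178 − 144 = 34.
Chebyshev's inequality: P(|X − μ| ≥ t) ≤ Var(X)/t² = 34/1225 = 0.0278.

0.028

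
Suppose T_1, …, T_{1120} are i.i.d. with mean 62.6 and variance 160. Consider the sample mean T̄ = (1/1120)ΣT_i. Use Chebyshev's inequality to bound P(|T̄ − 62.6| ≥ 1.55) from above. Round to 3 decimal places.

Var(T̄) = Var(T_i)/n = 160/1120 = 0.14286.
Chebyshev: P(|T̄ − 62.6| ≥ 1.55) ≤ Var(T̄)/(1.55)² = 160/(1120·1.55²) = 0.0595.

0.059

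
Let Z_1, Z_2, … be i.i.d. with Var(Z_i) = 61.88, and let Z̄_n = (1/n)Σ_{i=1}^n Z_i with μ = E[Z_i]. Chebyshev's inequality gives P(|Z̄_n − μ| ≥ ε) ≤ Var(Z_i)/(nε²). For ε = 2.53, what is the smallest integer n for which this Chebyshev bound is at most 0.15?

65

Require 61.88/(n·2.53²) ≤ 0.15, i.e. n ≥ 61.88/(0.15·2.53²) = 64.449.
The smallest integer n is 65.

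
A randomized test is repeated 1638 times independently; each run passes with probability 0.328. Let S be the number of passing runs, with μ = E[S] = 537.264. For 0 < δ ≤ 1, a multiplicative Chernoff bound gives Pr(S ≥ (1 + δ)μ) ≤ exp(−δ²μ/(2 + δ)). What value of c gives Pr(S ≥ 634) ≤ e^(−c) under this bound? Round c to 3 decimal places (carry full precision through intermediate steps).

7.990

Write 634 = (1 + δ)μ, so δ = 634/537.264 − 1 = 0.180053…
Then the exponent is δ²μ/(2 + δ) = (634 − μ)² / (μ·(2 + δ)) = 7.989534.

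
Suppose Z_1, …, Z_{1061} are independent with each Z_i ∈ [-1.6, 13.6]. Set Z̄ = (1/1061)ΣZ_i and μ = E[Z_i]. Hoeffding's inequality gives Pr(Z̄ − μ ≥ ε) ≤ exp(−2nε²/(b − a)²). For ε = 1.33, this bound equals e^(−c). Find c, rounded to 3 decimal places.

16.247

c = 2nε²/(b − a)² = 2·1061·1.33² / 15.2² = 16.2466.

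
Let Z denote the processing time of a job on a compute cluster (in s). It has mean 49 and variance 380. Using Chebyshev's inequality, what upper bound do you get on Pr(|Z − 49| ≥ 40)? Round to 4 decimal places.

Chebyshev: Pr(|Z − μ| ≥ t) ≤ Var(Z)/t².
Bound = 380 / 1600 = 0.2375.

0.2375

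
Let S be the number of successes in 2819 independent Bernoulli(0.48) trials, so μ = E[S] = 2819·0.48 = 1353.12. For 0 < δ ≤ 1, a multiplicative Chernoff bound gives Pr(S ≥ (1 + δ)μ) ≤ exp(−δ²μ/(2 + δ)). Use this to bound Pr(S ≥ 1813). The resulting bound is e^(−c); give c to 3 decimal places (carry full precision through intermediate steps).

66.798

Write 1813 = (1 + δ)μ, so δ = 1813/1353.12 − 1 = 0.3398664…
Then the exponent is δ²μ/(2 + δ) = (1813 − μ)² / (μ·(2 + δ)) = 66.797725.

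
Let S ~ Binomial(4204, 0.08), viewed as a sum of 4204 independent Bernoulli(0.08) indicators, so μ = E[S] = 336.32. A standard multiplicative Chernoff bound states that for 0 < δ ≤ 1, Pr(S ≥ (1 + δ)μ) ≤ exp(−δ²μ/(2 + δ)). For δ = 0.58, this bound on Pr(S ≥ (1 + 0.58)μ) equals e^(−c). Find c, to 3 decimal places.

43.852

c = δ²μ/(2 + δ) = 0.58²·336.32/(2 + 0.58) = 43.8520.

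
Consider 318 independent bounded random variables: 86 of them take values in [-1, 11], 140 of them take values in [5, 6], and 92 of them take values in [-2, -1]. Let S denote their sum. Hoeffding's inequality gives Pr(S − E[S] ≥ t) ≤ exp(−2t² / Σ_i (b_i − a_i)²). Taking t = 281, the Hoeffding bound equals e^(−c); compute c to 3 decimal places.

Σ(b_i − a_i)² = 86·12² + 140·1² + 92·1² = 12616.
c = 2t² / 12616 = 2·281² / 12616 = 12.5176.

12.518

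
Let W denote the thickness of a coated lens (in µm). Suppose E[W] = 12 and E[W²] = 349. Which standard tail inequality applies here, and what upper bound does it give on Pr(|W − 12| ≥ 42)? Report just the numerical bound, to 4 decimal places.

0.1162

The first two moments determine the variance, so Chebyshev's inequality is the sharpest standard bound available.
Var(W) = E[W²] − (E[W])² = 349 − 144 = 205.
Chebyshev's inequality: Pr(|W − μ| ≥ t) ≤ Var(W)/t² = 205/1764 = 0.1162.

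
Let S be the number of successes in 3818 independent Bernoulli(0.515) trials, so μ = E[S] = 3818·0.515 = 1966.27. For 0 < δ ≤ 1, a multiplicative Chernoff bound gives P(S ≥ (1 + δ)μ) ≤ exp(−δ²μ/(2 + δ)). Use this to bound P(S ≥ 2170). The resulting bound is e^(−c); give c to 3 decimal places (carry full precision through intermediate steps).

Write 2170 = (1 + δ)μ, so δ = 2170/1966.27 − 1 = 0.1036124…
Then the exponent is δ²μ/(2 + δ) = (2170 − μ)² / (μ·(2 + δ)) = 10.034624.

10.035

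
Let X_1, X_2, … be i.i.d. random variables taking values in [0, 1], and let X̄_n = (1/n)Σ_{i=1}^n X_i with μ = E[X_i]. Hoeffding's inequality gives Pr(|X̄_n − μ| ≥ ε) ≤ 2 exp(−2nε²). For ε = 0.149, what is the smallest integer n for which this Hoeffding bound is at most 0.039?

Require 2·exp(−2nε²) ≤ 0.039, i.e. 2nε² ≥ ln(2/0.039) = 3.937341.
So n ≥ 3.937341 / (2·0.149²) = 88.675.
The smallest integer n is 89.

89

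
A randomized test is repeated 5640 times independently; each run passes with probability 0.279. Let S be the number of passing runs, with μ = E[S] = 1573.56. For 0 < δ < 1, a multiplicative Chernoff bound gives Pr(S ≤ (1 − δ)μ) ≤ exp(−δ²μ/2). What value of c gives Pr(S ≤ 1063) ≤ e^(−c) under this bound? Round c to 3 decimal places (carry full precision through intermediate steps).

82.829

Write 1063 = (1 − δ)μ, so δ = 1 − 1063/1573.56 = 0.3244617…
Then the exponent is δ²μ/2 = (μ − 1063)²/(2μ) = 82.828590.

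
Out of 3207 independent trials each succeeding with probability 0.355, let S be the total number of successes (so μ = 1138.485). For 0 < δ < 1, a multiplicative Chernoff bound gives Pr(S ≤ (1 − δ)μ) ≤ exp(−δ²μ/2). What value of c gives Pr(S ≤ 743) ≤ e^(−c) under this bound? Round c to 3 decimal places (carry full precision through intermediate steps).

68.691

Write 743 = (1 − δ)μ, so δ = 1 − 743/1138.485 = 0.3473783…
Then the exponent is δ²μ/2 = (μ − 743)²/(2μ) = 68.691456.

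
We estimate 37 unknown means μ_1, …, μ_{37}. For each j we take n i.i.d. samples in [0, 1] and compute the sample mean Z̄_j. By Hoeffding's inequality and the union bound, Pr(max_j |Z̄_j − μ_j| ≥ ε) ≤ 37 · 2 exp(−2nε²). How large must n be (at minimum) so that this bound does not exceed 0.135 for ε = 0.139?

164

Need 2·37·exp(−2nε²) ≤ 0.135, i.e. exp(−2nε²) ≤ 0.135/74.
So 2nε² ≥ ln(74/0.135) = 6.306546.
Hence n ≥ 6.306546/(2·0.139²) = 163.204.
The smallest integer n is 164.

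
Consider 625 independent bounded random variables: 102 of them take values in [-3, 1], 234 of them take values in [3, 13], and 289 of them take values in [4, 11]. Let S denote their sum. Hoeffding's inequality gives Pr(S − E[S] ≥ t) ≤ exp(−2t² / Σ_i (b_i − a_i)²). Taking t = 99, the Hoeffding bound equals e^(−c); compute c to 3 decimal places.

0.500

Σ(b_i − a_i)² = 102·4² + 234·10² + 289·7² = 39193.
c = 2t² / 39193 = 2·99² / 39193 = 0.5001.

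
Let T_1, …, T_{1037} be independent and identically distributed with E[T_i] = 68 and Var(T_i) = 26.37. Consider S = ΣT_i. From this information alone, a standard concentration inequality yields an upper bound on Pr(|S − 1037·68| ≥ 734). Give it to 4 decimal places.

0.0508

With mean and variance of each term known, Chebyshev's inequality bounds the deviation of the sum (or sample mean).
Var(S) = n·Var(T_i) = 1037·26.37 = 27345.69.
Chebyshev: Pr(|S − 1037·68| ≥ 734) ≤ Var(S)/734² = 27345.69/538756 = 0.0508.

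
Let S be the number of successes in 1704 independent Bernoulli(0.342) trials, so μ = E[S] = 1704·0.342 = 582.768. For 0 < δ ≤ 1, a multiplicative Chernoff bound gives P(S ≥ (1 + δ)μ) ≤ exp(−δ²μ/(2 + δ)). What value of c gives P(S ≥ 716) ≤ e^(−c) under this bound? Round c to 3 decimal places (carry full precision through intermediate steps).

13.667

Write 716 = (1 + δ)μ, so δ = 716/582.768 − 1 = 0.2286193…
Then the exponent is δ²μ/(2 + δ) = (716 − μ)² / (μ·(2 + δ)) = 13.667388.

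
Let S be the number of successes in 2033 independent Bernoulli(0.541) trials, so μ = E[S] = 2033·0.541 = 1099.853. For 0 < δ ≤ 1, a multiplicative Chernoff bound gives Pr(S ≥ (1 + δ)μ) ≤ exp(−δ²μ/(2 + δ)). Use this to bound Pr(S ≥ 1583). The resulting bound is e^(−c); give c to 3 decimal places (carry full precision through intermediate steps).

87.009

Write 1583 = (1 + δ)μ, so δ = 1583/1099.853 − 1 = 0.4392832…
Then the exponent is δ²μ/(2 + δ) = (1583 − μ)² / (μ·(2 + δ)) = 87.008503.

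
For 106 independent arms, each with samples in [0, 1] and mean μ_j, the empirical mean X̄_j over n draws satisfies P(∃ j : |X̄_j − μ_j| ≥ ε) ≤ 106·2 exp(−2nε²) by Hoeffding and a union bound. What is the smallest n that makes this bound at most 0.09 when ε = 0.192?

Need 2·106·exp(−2nε²) ≤ 0.09, i.e. exp(−2nε²) ≤ 0.09/212.
So 2nε² ≥ ln(212/0.09) = 7.764532.
Hence n ≥ 7.764532/(2·0.192²) = 105.313.
The smallest integer n is 106.

106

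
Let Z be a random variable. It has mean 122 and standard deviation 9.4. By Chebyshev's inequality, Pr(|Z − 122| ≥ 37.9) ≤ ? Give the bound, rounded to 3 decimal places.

Chebyshev: Pr(|Z − μ| ≥ t) ≤ Var(Z)/t².
Var(Z) = σ² = 9.4² = 88.36.
Bound = 88.36 / 1436.41 = 0.0615.

0.062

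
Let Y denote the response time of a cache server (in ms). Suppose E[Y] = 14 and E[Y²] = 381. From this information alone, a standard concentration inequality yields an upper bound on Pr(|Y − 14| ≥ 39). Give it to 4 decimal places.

The first two moments determine the variance, so Chebyshev's inequality is the sharpest standard bound available.
Var(Y) = E[Y²] − (E[Y])² = 381 − 196 = 185.
Chebyshev's inequality: Pr(|Y − μ| ≥ t) ≤ Var(Y)/t² = 185/1521 = 0.1216.

0.1216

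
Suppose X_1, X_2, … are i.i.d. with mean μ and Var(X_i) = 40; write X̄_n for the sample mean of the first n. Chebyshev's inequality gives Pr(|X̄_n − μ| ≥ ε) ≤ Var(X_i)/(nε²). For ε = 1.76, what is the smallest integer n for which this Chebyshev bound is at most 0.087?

149

Require 40/(n·1.76²) ≤ 0.087, i.e. n ≥ 40/(0.087·1.76²) = 148.428.
The smallest integer n is 149.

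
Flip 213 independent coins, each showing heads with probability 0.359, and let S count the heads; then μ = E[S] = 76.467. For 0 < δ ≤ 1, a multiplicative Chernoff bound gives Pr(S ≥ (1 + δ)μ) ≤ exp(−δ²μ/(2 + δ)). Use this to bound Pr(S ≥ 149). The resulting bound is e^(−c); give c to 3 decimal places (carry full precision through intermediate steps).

Write 149 = (1 + δ)μ, so δ = 149/76.467 − 1 = 0.948553…
Then the exponent is δ²μ/(2 + δ) = (149 − μ)² / (μ·(2 + δ)) = 23.333952.

23.334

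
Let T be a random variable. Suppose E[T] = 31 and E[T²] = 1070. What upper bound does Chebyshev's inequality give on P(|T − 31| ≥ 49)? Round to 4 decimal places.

0.0454

Var(T) = E[T²] − (E[T])² = 1070 − 961 = 109.
Chebyshev's inequality: P(|T − μ| ≥ t) ≤ Var(T)/t² = 109/2401 = 0.0454.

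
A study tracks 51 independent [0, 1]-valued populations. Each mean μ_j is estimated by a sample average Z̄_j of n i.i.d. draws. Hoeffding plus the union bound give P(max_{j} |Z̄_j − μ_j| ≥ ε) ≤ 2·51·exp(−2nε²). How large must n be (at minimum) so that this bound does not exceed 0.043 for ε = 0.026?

Need 2·51·exp(−2nε²) ≤ 0.043, i.e. exp(−2nε²) ≤ 0.043/102.
So 2nε² ≥ ln(102/0.043) = 7.771528.
Hence n ≥ 7.771528/(2·0.026²) = 5748.172.
The smallest integer n is 5749.

5749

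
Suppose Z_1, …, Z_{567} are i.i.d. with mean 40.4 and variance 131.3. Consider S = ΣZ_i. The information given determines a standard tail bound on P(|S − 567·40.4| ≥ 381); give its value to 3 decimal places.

0.513

With mean and variance of each term known, Chebyshev's inequality bounds the deviation of the sum (or sample mean).
Var(S) = n·Var(Z_i) = 567·131.3 = 74447.1.
Chebyshev: P(|S − 567·40.4| ≥ 381) ≤ Var(S)/381² = 74447.1/145161 = 0.5129.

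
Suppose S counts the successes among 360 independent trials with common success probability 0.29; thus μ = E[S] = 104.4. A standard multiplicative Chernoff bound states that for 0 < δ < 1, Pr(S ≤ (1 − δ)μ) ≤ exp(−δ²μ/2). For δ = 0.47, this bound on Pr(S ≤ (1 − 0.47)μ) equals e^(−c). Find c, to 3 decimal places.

c = δ²μ/2 = 0.47²·104.4/2 = 11.5310.

11.531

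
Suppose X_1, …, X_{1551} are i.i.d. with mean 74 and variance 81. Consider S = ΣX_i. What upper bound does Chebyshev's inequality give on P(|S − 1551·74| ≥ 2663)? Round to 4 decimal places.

Var(S) = n·Var(X_i) = 1551·81 = 125631.
Chebyshev: P(|S − 1551·74| ≥ 2663) ≤ Var(S)/2663² = 125631/7091569 = 0.0177.

0.0177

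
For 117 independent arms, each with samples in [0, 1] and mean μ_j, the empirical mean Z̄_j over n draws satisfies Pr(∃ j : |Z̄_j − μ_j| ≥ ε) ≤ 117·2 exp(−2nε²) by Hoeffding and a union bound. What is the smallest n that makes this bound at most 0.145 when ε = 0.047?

1672

Need 2·117·exp(−2nε²) ≤ 0.145, i.e. exp(−2nε²) ≤ 0.145/234.
So 2nε² ≥ ln(234/0.145) = 7.386343.
Hence n ≥ 7.386343/(2·0.047²) = 1671.875.
The smallest integer n is 1672.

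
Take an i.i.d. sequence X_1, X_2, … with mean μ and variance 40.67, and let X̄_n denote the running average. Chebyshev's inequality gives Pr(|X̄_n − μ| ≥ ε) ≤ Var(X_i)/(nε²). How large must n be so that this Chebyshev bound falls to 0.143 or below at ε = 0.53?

1013

Require 40.67/(n·0.53²) ≤ 0.143, i.e. n ≥ 40.67/(0.143·0.53²) = 1012.480.
The smallest integer n is 1013.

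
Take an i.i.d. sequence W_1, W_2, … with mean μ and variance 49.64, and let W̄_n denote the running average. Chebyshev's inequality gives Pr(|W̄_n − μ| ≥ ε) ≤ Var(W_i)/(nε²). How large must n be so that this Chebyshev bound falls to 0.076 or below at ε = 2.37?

Require 49.64/(n·2.37²) ≤ 0.076, i.e. n ≥ 49.64/(0.076·2.37²) = 116.284.
The smallest integer n is 117.

117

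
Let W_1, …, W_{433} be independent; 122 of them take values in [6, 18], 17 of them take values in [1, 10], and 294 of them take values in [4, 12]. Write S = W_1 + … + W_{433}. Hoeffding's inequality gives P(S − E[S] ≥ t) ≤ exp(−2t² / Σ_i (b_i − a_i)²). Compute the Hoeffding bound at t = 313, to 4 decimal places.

0.0056

Σ(b_i − a_i)² = 122·12² + 17·9² + 294·8² = 37761.
Exponent = 2·313² / 37761 = 5.18890.
Bound = exp(−5.18890) = 0.00558.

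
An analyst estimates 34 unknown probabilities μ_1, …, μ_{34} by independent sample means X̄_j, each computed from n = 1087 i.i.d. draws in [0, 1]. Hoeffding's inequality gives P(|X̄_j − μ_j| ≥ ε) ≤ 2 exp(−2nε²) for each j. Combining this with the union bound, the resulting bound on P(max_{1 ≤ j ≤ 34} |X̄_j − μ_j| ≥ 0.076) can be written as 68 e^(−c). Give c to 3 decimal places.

Union bound over the 34 events: P(max_{1 ≤ j ≤ 34} |X̄_j − μ_j| ≥ 0.076) ≤ 34·2·exp(−2nε²) = 68 exp(−2·1087·0.076²).
So c = 2·1087·0.076² = 12.5570.

12.557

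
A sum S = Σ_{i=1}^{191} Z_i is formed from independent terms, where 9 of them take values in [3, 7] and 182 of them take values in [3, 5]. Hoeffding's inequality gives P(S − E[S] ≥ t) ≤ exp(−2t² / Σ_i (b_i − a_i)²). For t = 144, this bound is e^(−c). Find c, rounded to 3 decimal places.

Σ(b_i − a_i)² = 9·4² + 182·2² = 872.
c = 2t² / 872 = 2·144² / 872 = 47.5596.

47.560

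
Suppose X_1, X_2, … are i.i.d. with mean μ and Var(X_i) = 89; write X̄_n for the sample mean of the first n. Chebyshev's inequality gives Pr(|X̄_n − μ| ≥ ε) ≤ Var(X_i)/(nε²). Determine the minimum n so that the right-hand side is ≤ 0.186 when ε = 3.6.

Require 89/(n·3.6²) ≤ 0.186, i.e. n ≥ 89/(0.186·3.6²) = 36.921.
The smallest integer n is 37.

37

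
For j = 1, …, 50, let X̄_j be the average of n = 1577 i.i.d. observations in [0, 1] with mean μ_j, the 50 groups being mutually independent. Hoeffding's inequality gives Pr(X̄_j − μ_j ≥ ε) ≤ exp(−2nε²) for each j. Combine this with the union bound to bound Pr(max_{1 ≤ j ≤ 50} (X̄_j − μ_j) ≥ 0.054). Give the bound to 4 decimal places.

0.0051

Per-experiment Hoeffding bound: exp(−2·1577·0.054²) = exp(−9.19706) = 0.00010134.
Union bound over 50 events: 50·0.00010134 = 0.00507.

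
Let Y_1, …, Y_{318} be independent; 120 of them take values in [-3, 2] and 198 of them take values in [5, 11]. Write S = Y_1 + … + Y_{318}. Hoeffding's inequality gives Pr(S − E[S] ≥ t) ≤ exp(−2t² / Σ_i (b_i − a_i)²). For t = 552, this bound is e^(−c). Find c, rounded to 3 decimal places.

60.171

Σ(b_i − a_i)² = 120·5² + 198·6² = 10128.
c = 2t² / 10128 = 2·552² / 10128 = 60.1706.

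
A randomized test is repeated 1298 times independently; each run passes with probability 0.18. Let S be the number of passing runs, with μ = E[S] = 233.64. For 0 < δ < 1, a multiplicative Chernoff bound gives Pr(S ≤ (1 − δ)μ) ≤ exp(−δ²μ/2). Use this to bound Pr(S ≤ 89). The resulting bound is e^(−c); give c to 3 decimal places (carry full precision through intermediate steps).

44.771

Write 89 = (1 − δ)μ, so δ = 1 − 89/233.64 = 0.6190721…
Then the exponent is δ²μ/2 = (μ − 89)²/(2μ) = 44.771293.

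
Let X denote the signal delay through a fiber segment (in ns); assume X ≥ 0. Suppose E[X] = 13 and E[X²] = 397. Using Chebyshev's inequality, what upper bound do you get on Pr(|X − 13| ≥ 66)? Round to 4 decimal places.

0.0523

Var(X) = E[X²] − (E[X])² = 397 − 169 = 228.
Chebyshev's inequality: Pr(|X − μ| ≥ t) ≤ Var(X)/t² = 228/4356 = 0.0523.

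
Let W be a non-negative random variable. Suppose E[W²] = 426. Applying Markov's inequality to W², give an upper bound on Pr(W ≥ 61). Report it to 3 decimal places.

0.114

Since W ≥ 0, the event {W ≥ 61} is the same as {W² ≥ 3721}.
Markov's inequality applied to W² gives Pr(W² ≥ 3721) ≤ E[W²]/3721 = 426/3721 = 0.1145.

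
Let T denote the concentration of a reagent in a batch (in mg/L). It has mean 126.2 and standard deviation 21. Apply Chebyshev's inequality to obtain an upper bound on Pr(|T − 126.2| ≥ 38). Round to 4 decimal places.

Chebyshev: Pr(|T − μ| ≥ t) ≤ Var(T)/t².
Var(T) = σ² = 21² = 441.
Bound = 441 / 1444 = 0.3054.

0.3054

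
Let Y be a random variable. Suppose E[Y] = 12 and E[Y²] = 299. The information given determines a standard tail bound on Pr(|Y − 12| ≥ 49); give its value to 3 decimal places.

The first two moments determine the variance, so Chebyshev's inequality is the sharpest standard bound available.
Var(Y) = E[Y²] − (E[Y])² = 299 − 144 = 155.
Chebyshev's inequality: Pr(|Y − μ| ≥ t) ≤ Var(Y)/t² = 155/2401 = 0.0646.

0.065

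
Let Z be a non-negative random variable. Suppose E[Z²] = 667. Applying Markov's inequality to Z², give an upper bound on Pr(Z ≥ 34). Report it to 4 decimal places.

0.5770

Since Z ≥ 0, the event {Z ≥ 34} is the same as {Z² ≥ 1156}.
Markov's inequality applied to Z² gives Pr(Z² ≥ 1156) ≤ E[Z²]/1156 = 667/1156 = 0.5770.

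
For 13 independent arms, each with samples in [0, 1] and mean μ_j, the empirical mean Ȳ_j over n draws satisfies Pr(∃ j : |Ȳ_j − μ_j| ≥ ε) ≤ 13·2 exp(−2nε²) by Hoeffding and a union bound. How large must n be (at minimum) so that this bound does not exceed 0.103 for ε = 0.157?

113

Need 2·13·exp(−2nε²) ≤ 0.103, i.e. exp(−2nε²) ≤ 0.103/26.
So 2nε² ≥ ln(26/0.103) = 5.531123.
Hence n ≥ 5.531123/(2·0.157²) = 112.198.
The smallest integer n is 113.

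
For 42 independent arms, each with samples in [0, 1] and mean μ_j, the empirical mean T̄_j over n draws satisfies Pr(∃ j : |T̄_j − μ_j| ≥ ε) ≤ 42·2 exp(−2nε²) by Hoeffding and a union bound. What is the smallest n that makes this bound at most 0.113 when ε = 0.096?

359

Need 2·42·exp(−2nε²) ≤ 0.113, i.e. exp(−2nε²) ≤ 0.113/84.
So 2nε² ≥ ln(84/0.113) = 6.611184.
Hence n ≥ 6.611184/(2·0.096²) = 358.680.
The smallest integer n is 359.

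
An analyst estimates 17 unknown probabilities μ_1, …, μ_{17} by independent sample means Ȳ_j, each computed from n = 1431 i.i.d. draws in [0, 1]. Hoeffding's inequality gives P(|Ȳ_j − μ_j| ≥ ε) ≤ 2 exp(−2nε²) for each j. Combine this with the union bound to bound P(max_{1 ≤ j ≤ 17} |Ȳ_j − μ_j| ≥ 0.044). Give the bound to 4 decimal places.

Per-experiment Hoeffding bound: 2·exp(−2·1431·0.044²) = 2·exp(−5.54083) = 0.0078465.
Union bound over 17 events: 17·0.0078465 = 0.13339.

0.1334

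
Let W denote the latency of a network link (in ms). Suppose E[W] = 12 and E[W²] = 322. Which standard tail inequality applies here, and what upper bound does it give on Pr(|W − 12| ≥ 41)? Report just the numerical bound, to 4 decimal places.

0.1059

The first two moments determine the variance, so Chebyshev's inequality is the sharpest standard bound available.
Var(W) = E[W²] − (E[W])² = 322 − 144 = 178.
Chebyshev's inequality: Pr(|W − μ| ≥ t) ≤ Var(W)/t² = 178/1681 = 0.1059.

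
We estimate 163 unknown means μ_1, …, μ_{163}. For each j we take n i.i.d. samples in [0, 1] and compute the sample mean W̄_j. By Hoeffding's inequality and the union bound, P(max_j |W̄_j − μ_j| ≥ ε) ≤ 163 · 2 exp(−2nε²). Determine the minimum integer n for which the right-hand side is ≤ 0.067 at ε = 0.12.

Need 2·163·exp(−2nε²) ≤ 0.067, i.e. exp(−2nε²) ≤ 0.067/326.
So 2nε² ≥ ln(326/0.067) = 8.489960.
Hence n ≥ 8.489960/(2·0.12²) = 294.790.
The smallest integer n is 295.

295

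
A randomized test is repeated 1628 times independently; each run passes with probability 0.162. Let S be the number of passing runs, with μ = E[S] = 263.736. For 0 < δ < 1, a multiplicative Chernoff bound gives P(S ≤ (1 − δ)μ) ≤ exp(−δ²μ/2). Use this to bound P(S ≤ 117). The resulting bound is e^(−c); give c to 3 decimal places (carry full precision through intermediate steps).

Write 117 = (1 − δ)μ, so δ = 1 − 117/263.736 = 0.5563746…
Then the exponent is δ²μ/2 = (μ − 117)²/(2μ) = 40.820088.

40.820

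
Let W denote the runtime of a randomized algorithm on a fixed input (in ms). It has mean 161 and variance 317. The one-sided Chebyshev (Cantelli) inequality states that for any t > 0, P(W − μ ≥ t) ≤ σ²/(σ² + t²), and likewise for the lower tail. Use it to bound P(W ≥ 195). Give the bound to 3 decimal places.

Here σ² = 317 and t = 34, so σ² + t² = 1473.
Cantelli's bound: 317/1473 = 0.2152.

0.215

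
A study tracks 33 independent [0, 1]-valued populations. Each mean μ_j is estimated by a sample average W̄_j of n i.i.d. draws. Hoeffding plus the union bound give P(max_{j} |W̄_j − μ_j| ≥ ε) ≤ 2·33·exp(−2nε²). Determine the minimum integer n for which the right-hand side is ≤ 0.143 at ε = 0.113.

241

Need 2·33·exp(−2nε²) ≤ 0.143, i.e. exp(−2nε²) ≤ 0.143/66.
So 2nε² ≥ ln(66/0.143) = 6.134565.
Hence n ≥ 6.134565/(2·0.113²) = 240.213.
The smallest integer n is 241.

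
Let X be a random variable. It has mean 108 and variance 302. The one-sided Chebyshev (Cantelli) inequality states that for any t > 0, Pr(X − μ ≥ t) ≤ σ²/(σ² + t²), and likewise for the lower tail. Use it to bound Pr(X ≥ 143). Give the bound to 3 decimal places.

Here σ² = 302 and t = 35, so σ² + t² = 1527.
Cantelli's bound: 302/1527 = 0.1978.

0.198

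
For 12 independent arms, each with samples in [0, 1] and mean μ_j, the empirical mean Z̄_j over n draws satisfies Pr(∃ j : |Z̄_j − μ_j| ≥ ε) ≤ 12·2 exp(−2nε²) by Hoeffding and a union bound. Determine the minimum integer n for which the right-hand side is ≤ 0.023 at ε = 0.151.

Need 2·12·exp(−2nε²) ≤ 0.023, i.e. exp(−2nε²) ≤ 0.023/24.
So 2nε² ≥ ln(24/0.023) = 6.950315.
Hence n ≥ 6.950315/(2·0.151²) = 152.413.
The smallest integer n is 153.

153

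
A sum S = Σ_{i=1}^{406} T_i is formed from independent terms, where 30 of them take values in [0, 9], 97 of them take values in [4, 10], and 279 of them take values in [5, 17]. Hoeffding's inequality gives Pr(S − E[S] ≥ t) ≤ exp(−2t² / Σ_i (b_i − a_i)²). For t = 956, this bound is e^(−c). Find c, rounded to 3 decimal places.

Σ(b_i − a_i)² = 30·9² + 97·6² + 279·12² = 46098.
c = 2t² / 46098 = 2·956² / 46098 = 39.6519.

39.652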